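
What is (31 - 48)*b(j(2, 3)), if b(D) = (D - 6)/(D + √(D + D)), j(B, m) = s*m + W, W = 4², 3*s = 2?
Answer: -17/2 ≈ -8.5000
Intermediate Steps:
s = ⅔ (s = (⅓)*2 = ⅔ ≈ 0.66667)
W = 16
j(B, m) = 16 + 2*m/3 (j(B, m) = 2*m/3 + 16 = 16 + 2*m/3)
b(D) = (-6 + D)/(D + √2*√D) (b(D) = (-6 + D)/(D + √(2*D)) = (-6 + D)/(D + √2*√D))
(31 - 48)*b(j(2, 3)) = (31 - 48)*((-6 + (16 + (⅔)*3))/((16 + (⅔)*3) + √2*√(16 + (⅔)*3))) = -17*(-6 + (16 + 2))/((16 + 2) + √2*√(16 + 2)) = -17*(-6 + 18)/(18 + √2*√18) = -17*12/(18 + √2*(3*√2)) = -17*12/(18 + 6) = -17*12/24 = -17*½ = -17/2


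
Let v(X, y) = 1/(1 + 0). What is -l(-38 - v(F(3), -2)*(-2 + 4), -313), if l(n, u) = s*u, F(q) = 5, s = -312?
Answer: -97656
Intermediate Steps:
v(X, y) = 1 (v(X, y) = 1/1 = 1)
l(n, u) = -312*u
-l(-38 - v(F(3), -2)*(-2 + 4), -313) = -(-312)*(-313) = -1*97656 = -97656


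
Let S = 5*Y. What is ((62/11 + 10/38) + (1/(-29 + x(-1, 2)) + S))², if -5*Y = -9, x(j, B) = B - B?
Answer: 8117469409/36735721 ≈ 220.97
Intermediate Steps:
x(j, B) = 0
Y = 9/5 (Y = -⅕*(-9) = 9/5 ≈ 1.8000)
S = 9 (S = 5*(9/5) = 9)
((62/11 + 10/38) + (1/(-29 + x(-1, 2)) + S))² = ((62/11 + 10/38) + (1/(-29 + 0) + 9))² = ((62*(1/11) + 10*(1/38)) + (1/(-29) + 9))² = ((62/11 + 5/19) + (-1/29 + 9))² = (1233/209 + 260/29)² = (90097/6061)² = 8117469409/36735721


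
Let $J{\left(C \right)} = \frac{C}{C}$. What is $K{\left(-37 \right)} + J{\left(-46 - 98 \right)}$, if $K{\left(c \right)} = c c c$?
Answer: $-50652$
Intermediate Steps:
$J{\left(C \right)} = 1$
$K{\left(c \right)} = c^{3}$ ($K{\left(c \right)} = c^{2} c = c^{3}$)
$K{\left(-37 \right)} + J{\left(-46 - 98 \right)} = \left(-37\right)^{3} + 1 = -50653 + 1 = -50652$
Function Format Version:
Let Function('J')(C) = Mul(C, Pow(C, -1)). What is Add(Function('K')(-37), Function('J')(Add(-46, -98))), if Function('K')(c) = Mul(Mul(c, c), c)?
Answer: -50652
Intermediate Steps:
Function('J')(C) = 1
Function('K')(c) = Pow(c, 3) (Function('K')(c) = Mul(Pow(c, 2), c) = Pow(c, 3))
Add(Function('K')(-37), Function('J')(Add(-46, -98))) = Add(Pow(-37, 3), 1) = Add(-50653, 1) = -50652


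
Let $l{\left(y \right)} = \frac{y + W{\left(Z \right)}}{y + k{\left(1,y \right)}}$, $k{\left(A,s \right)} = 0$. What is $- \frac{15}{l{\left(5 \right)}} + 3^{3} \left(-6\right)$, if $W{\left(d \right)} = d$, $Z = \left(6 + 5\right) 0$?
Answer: $-177$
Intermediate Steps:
$Z = 0$ ($Z = 11 \cdot 0 = 0$)
$l{\left(y \right)} = 1$ ($l{\left(y \right)} = \frac{y + 0}{y + 0} = \frac{y}{y} = 1$)
$- \frac{15}{l{\left(5 \right)}} + 3^{3} \left(-6\right) = - \frac{15}{1} + 3^{3} \left(-6\right) = \left(-15\right) 1 + 27 \left(-6\right) = -15 - 162 = -177$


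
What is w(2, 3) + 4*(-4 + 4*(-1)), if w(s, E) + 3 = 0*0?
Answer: -35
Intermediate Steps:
w(s, E) = -3 (w(s, E) = -3 + 0*0 = -3 + 0 = -3)
w(2, 3) + 4*(-4 + 4*(-1)) = -3 + 4*(-4 + 4*(-1)) = -3 + 4*(-4 - 4) = -3 + 4*(-8) = -3 - 32 = -35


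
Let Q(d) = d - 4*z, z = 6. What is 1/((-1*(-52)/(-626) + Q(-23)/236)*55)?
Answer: -73868/1146585 ≈ -0.064424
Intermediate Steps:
Q(d) = -24 + d (Q(d) = d - 4*6 = d - 24 = -24 + d)
1/((-1*(-52)/(-626) + Q(-23)/236)*55) = 1/((-1*(-52)/(-626) + (-24 - 23)/236)*55) = 1/((52*(-1/626) - 47*1/236)*55) = 1/((-26/313 - 47/236)*55) = 1/(-20847/73868*55) = 1/(-1146585/73868) = -73868/1146585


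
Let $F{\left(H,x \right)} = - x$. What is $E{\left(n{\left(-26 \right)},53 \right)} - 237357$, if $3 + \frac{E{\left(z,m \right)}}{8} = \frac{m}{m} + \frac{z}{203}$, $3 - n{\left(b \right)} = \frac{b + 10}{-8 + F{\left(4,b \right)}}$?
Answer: $- \frac{61954313}{261} \approx -2.3737 \cdot 10^{5}$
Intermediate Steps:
$n{\left(b \right)} = 3 - \frac{10 + b}{-8 - b}$ ($n{\left(b \right)} = 3 - \frac{b + 10}{-8 - b} = 3 - \frac{10 + b}{-8 - b}$)
$E{\left(z,m \right)} = -16 + \frac{8 z}{203}$ ($E{\left(z,m \right)} = -24 + 8 \left(\frac{m}{m} + \frac{z}{203}\right) = -24 + 8 \left(1 + z \frac{1}{203}\right) = -24 + 8 \left(1 + \frac{z}{203}\right) = -24 + \left(8 + \frac{8 z}{203}\right) = -16 + \frac{8 z}{203}$)
$E{\left(n{\left(-26 \right)},53 \right)} - 237357 = \left(-16 + \frac{8 \frac{2 \left(17 + 2 \left(-26\right)\right)}{8 - 26}}{203}\right) - 237357 = \left(-16 + \frac{8 \frac{2 \left(17 - 52\right)}{-18}}{203}\right) - 237357 = \left(-16 + \frac{8 \cdot 2 \left(- \frac{1}{18}\right) \left(-35\right)}{203}\right) - 237357 = \left(-16 + \frac{8}{203} \cdot \frac{35}{9}\right) - 237357 = \left(-16 + \frac{40}{261}\right) - 237357 = - \frac{4136}{261} - 237357 = - \frac{61954313}{261}$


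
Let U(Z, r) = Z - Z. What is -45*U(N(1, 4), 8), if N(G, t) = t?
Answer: 0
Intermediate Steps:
U(Z, r) = 0
-45*U(N(1, 4), 8) = -45*0 = 0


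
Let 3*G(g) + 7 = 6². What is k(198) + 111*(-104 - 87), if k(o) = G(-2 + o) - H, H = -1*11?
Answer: -63541/3 ≈ -21180.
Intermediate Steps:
H = -11
G(g) = 29/3 (G(g) = -7/3 + (⅓)*6² = -7/3 + (⅓)*36 = -7/3 + 12 = 29/3)
k(o) = 62/3 (k(o) = 29/3 - 1*(-11) = 29/3 + 11 = 62/3)
k(198) + 111*(-104 - 87) = 62/3 + 111*(-104 - 87) = 62/3 + 111*(-191) = 62/3 - 21201 = -63541/3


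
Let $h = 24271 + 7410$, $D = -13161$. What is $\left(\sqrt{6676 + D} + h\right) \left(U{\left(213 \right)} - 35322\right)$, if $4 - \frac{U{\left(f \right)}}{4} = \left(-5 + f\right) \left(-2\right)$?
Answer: $-1065812202 - 33642 i \sqrt{6485} \approx -1.0658 \cdot 10^{9} - 2.7092 \cdot 10^{6} i$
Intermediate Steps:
$U{\left(f \right)} = -24 + 8 f$ ($U{\left(f \right)} = 16 - 4 \left(-5 + f\right) \left(-2\right) = 16 - 4 \left(10 - 2 f\right) = 16 + \left(-40 + 8 f\right) = -24 + 8 f$)
$h = 31681$
$\left(\sqrt{6676 + D} + h\right) \left(U{\left(213 \right)} - 35322\right) = \left(\sqrt{6676 - 13161} + 31681\right) \left(\left(-24 + 8 \cdot 213\right) - 35322\right) = \left(\sqrt{-6485} + 31681\right) \left(\left(-24 + 1704\right) - 35322\right) = \left(i \sqrt{6485} + 31681\right) \left(1680 - 35322\right) = \left(31681 + i \sqrt{6485}\right) \left(-33642\right) = -1065812202 - 33642 i \sqrt{6485}$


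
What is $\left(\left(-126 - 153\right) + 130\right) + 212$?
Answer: $63$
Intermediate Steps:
$\left(\left(-126 - 153\right) + 130\right) + 212 = \left(-279 + 130\right) + 212 = -149 + 212 = 63$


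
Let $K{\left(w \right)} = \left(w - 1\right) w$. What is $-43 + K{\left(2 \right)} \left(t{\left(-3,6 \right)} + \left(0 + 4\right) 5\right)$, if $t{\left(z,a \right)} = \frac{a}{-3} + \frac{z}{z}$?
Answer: $-5$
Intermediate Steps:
$K{\left(w \right)} = w \left(-1 + w\right)$ ($K{\left(w \right)} = \left(-1 + w\right) w = w \left(-1 + w\right)$)
$t{\left(z,a \right)} = 1 - \frac{a}{3}$ ($t{\left(z,a \right)} = a \left(- \frac{1}{3}\right) + 1 = - \frac{a}{3} + 1 = 1 - \frac{a}{3}$)
$-43 + K{\left(2 \right)} \left(t{\left(-3,6 \right)} + \left(0 + 4\right) 5\right) = -43 + 2 \left(-1 + 2\right) \left(\left(1 - 2\right) + \left(0 + 4\right) 5\right) = -43 + 2 \cdot 1 \left(\left(1 - 2\right) + 4 \cdot 5\right) = -43 + 2 \left(-1 + 20\right) = -43 + 2 \cdot 19 = -43 + 38 = -5$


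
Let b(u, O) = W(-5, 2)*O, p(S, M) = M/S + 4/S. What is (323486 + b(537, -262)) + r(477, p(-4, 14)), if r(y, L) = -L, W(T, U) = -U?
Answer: 648029/2 ≈ 3.2401e+5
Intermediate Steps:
p(S, M) = 4/S + M/S
b(u, O) = -2*O (b(u, O) = (-1*2)*O = -2*O)
(323486 + b(537, -262)) + r(477, p(-4, 14)) = (323486 - 2*(-262)) - (4 + 14)/(-4) = (323486 + 524) - (-1)*18/4 = 324010 - 1*(-9/2) = 324010 + 9/2 = 648029/2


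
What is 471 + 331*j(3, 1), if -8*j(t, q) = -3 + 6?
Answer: 2775/8 ≈ 346.88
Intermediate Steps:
j(t, q) = -3/8 (j(t, q) = -(-3 + 6)/8 = -1/8*3 = -3/8)
471 + 331*j(3, 1) = 471 + 331*(-3/8) = 471 - 993/8 = 2775/8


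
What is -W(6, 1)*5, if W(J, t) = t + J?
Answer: -35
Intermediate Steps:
W(J, t) = J + t
-W(6, 1)*5 = -(6 + 1)*5 = -1*7*5 = -7*5 = -35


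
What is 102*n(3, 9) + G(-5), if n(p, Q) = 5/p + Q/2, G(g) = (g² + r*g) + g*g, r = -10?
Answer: 729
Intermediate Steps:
G(g) = -10*g + 2*g² (G(g) = (g² - 10*g) + g*g = (g² - 10*g) + g² = -10*g + 2*g²)
n(p, Q) = Q/2 + 5/p (n(p, Q) = 5/p + Q*(½) = 5/p + Q/2 = Q/2 + 5/p)
102*n(3, 9) + G(-5) = 102*((½)*9 + 5/3) + 2*(-5)*(-5 - 5) = 102*(9/2 + 5*(⅓)) + 2*(-5)*(-10) = 102*(9/2 + 5/3) + 100 = 102*(37/6) + 100 = 629 + 100 = 729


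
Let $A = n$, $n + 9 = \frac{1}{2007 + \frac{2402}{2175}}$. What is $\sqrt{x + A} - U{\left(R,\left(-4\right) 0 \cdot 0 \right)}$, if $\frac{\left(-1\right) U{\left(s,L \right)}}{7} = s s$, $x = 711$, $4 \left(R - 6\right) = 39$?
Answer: $\frac{27783}{16} + \frac{\sqrt{13391477758601283}}{4367627} \approx 1762.9$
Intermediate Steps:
$R = \frac{63}{4}$ ($R = 6 + \frac{1}{4} \cdot 39 = 6 + \frac{39}{4} = \frac{63}{4} \approx 15.75$)
$n = - \frac{39306468}{4367627}$ ($n = -9 + \frac{1}{2007 + \frac{2402}{2175}} = -9 + \frac{1}{\frac{4367627}{2175}} = -9 + \frac{2175}{4367627} = - \frac{39306468}{4367627} \approx -8.9995$)
$A = - \frac{39306468}{4367627} \approx -8.9995$
$U{\left(s,L \right)} = - 7 s^{2}$ ($U{\left(s,L \right)} = - 7 s s = - 7 s^{2}$)
$\sqrt{x + A} - U{\left(R,\left(-4\right) 0 \cdot 0 \right)} = \sqrt{711 - \frac{39306468}{4367627}} - - 7 \left(\frac{63}{4}\right)^{2} = \sqrt{\frac{3066076329}{4367627}} - \left(-7\right) \frac{3969}{16} = \frac{\sqrt{13391477758601283}}{4367627} - - \frac{27783}{16} = \frac{\sqrt{13391477758601283}}{4367627} + \frac{27783}{16} = \frac{27783}{16} + \frac{\sqrt{13391477758601283}}{4367627}$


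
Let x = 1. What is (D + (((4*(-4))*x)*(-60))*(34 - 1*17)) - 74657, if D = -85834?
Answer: -144171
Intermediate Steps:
(D + (((4*(-4))*x)*(-60))*(34 - 1*17)) - 74657 = (-85834 + (((4*(-4))*1)*(-60))*(34 - 1*17)) - 74657 = (-85834 + (-16*1*(-60))*(34 - 17)) - 74657 = (-85834 - 16*(-60)*17) - 74657 = (-85834 + 960*17) - 74657 = (-85834 + 16320) - 74657 = -69514 - 74657 = -144171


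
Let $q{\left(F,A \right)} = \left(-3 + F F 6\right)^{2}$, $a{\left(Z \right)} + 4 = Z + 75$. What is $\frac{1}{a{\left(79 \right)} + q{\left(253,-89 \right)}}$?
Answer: $\frac{1}{147495170751} \approx 6.7799 \cdot 10^{-12}$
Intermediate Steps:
$a{\left(Z \right)} = 71 + Z$ ($a{\left(Z \right)} = -4 + \left(Z + 75\right) = -4 + \left(75 + Z\right) = 71 + Z$)
$q{\left(F,A \right)} = \left(-3 + 6 F^{2}\right)^{2}$ ($q{\left(F,A \right)} = \left(-3 + F^{2} \cdot 6\right)^{2} = \left(-3 + 6 F^{2}\right)^{2}$)
$\frac{1}{a{\left(79 \right)} + q{\left(253,-89 \right)}} = \frac{1}{\left(71 + 79\right) + 9 \left(-1 + 2 \cdot 253^{2}\right)^{2}} = \frac{1}{150 + 9 \left(-1 + 2 \cdot 64009\right)^{2}} = \frac{1}{150 + 9 \left(-1 + 128018\right)^{2}} = \frac{1}{150 + 9 \cdot 128017^{2}} = \frac{1}{150 + 9 \cdot 16388352289} = \frac{1}{150 + 147495170601} = \frac{1}{147495170751}$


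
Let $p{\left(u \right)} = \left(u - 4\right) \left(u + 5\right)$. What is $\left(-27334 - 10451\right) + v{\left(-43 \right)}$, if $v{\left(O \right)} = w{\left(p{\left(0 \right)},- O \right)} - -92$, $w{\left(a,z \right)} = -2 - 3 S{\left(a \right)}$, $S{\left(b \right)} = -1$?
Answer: $-37692$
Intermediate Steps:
$p{\left(u \right)} = \left(-4 + u\right) \left(5 + u\right)$
$w{\left(a,z \right)} = 1$ ($w{\left(a,z \right)} = -2 - -3 = -2 + 3 = 1$)
$v{\left(O \right)} = 93$ ($v{\left(O \right)} = 1 - -92 = 1 + 92 = 93$)
$\left(-27334 - 10451\right) + v{\left(-43 \right)} = \left(-27334 - 10451\right) + 93 = -37785 + 93 = -37692$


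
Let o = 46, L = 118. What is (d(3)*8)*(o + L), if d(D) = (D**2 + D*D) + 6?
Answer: 31488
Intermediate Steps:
d(D) = 6 + 2*D**2 (d(D) = (D**2 + D**2) + 6 = 2*D**2 + 6 = 6 + 2*D**2)
(d(3)*8)*(o + L) = ((6 + 2*3**2)*8)*(46 + 118) = ((6 + 2*9)*8)*164 = ((6 + 18)*8)*164 = (24*8)*164 = 192*164 = 31488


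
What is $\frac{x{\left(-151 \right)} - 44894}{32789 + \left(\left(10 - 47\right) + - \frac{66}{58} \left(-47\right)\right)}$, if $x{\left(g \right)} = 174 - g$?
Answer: $- \frac{1292501}{951359} \approx -1.3586$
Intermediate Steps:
$\frac{x{\left(-151 \right)} - 44894}{32789 + \left(\left(10 - 47\right) + - \frac{66}{58} \left(-47\right)\right)} = \frac{\left(174 - -151\right) - 44894}{32789 + \left(\left(10 - 47\right) + - \frac{66}{58} \left(-47\right)\right)} = \frac{\left(174 + 151\right) - 44894}{32789 - \left(37 - \left(-66\right) \frac{1}{58} \left(-47\right)\right)} = \frac{325 - 44894}{32789 - - \frac{478}{29}} = - \frac{44569}{32789 + \left(-37 + \frac{1551}{29}\right)} = - \frac{44569}{32789 + \frac{478}{29}} = - \frac{44569}{\frac{951359}{29}} = \left(-44569\right) \frac{29}{951359} = - \frac{1292501}{951359}$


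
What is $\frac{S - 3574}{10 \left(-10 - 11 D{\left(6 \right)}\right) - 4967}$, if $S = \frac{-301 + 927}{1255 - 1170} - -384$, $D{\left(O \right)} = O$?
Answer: $\frac{270524}{486795} \approx 0.55573$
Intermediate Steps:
$S = \frac{33266}{85}$ ($S = \frac{626}{85} + 384 = \frac{33266}{85} \approx 391.36$)
$\frac{S - 3574}{10 \left(-10 - 11 D{\left(6 \right)}\right) - 4967} = \frac{\frac{33266}{85} - 3574}{10 \left(-10 - 66\right) - 4967} = - \frac{270524}{85 \left(10 \left(-10 - 66\right) - 4967\right)} = - \frac{270524}{85 \left(10 \left(-76\right) - 4967\right)} = - \frac{270524}{85 \left(-760 - 4967\right)} = - \frac{270524}{85 \left(-5727\right)} = \left(- \frac{270524}{85}\right) \left(- \frac{1}{5727}\right) = \frac{270524}{486795}$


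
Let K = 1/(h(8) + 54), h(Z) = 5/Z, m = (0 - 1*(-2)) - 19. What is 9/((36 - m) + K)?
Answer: 1311/7723 ≈ 0.16975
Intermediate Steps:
m = -17 (m = (0 + 2) - 19 = 2 - 19 = -17)
K = 8/437 (K = 1/(5/8 + 54) = 1/(437/8) = 8/437 ≈ 0.018307)
9/((36 - m) + K) = 9/((36 - 1*(-17)) + 8/437) = 9/((36 + 17) + 8/437) = 9/(53 + 8/437) = 9/(23169/437) = (437/23169)*9 = 1311/7723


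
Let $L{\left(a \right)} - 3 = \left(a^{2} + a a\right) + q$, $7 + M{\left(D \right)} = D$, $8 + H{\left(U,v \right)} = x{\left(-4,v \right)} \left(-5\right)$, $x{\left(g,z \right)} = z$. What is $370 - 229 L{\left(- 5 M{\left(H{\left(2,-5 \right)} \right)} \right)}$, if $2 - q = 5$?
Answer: $-1144630$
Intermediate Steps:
$q = -3$ ($q = 2 - 5 = -3$)
$H{\left(U,v \right)} = -8 - 5 v$ ($H{\left(U,v \right)} = -8 + v \left(-5\right) = -8 - 5 v$)
$M{\left(D \right)} = -7 + D$
$L{\left(a \right)} = 2 a^{2}$ ($L{\left(a \right)} = 3 - \left(3 - a^{2} - a a\right) = 3 + \left(\left(a^{2} + a^{2}\right) - 3\right) = 3 + \left(2 a^{2} - 3\right) = 3 + \left(-3 + 2 a^{2}\right) = 2 a^{2}$)
$370 - 229 L{\left(- 5 M{\left(H{\left(2,-5 \right)} \right)} \right)} = 370 - 229 \cdot 2 \left(- 5 \left(-7 - -17\right)\right)^{2} = 370 - 229 \cdot 2 \left(- 5 \left(-7 + \left(-8 + 25\right)\right)\right)^{2} = 370 - 229 \cdot 2 \left(- 5 \left(-7 + 17\right)\right)^{2} = 370 - 229 \cdot 2 \left(\left(-5\right) 10\right)^{2} = 370 - 229 \cdot 2 \left(-50\right)^{2} = 370 - 229 \cdot 2 \cdot 2500 = 370 - 1145000 = -1144630$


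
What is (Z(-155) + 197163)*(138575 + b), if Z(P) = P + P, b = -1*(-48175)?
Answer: 36762297750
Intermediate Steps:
b = 48175
Z(P) = 2*P
(Z(-155) + 197163)*(138575 + b) = (2*(-155) + 197163)*(138575 + 48175) = (-310 + 197163)*186750 = 196853*186750 = 36762297750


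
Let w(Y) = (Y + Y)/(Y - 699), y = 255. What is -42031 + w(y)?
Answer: -3110379/74 ≈ -42032.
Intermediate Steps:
w(Y) = 2*Y/(-699 + Y) (w(Y) = (2*Y)/(-699 + Y) = 2*Y/(-699 + Y))
-42031 + w(y) = -42031 + 2*255/(-699 + 255) = -42031 + 2*255/(-444) = -42031 + 2*255*(-1/444) = -42031 - 85/74 = -3110379/74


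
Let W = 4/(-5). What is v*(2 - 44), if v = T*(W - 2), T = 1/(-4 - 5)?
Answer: -196/15 ≈ -13.067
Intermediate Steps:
W = -⅘ (W = 4*(-⅕) = -⅘ ≈ -0.80000)
T = -⅑ (T = 1/(-9) = -⅑ ≈ -0.11111)
v = 14/45 (v = -(-⅘ - 2)/9 = -⅑*(-14/5) = 14/45 ≈ 0.31111)
v*(2 - 44) = 14*(2 - 44)/45 = (14/45)*(-42) = -196/15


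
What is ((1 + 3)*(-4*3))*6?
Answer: -288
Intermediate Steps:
((1 + 3)*(-4*3))*6 = (4*(-12))*6 = -48*6 = -288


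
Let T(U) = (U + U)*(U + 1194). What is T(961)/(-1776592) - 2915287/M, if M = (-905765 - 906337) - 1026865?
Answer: -3289735122533/2521843030232 ≈ -1.3045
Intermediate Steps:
T(U) = 2*U*(1194 + U) (T(U) = (2*U)*(1194 + U) = 2*U*(1194 + U))
M = -2838967 (M = -1812102 - 1026865 = -2838967)
T(961)/(-1776592) - 2915287/M = (2*961*(1194 + 961))/(-1776592) - 2915287/(-2838967) = (2*961*2155)*(-1/1776592) - 2915287*(-1/2838967) = 4141910*(-1/1776592) + 2915287/2838967 = -2070955/888296 + 2915287/2838967 = -3289735122533/2521843030232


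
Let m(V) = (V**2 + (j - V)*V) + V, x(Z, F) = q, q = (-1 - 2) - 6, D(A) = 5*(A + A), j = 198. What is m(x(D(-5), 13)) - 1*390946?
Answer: -392737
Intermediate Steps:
D(A) = 10*A (D(A) = 5*(2*A) = 10*A)
q = -9 (q = -3 - 6 = -9)
x(Z, F) = -9
m(V) = V + V**2 + V*(198 - V) (m(V) = (V**2 + (198 - V)*V) + V = (V**2 + V*(198 - V)) + V = V + V**2 + V*(198 - V))
m(x(D(-5), 13)) - 1*390946 = 199*(-9) - 1*390946 = -1791 - 390946 = -392737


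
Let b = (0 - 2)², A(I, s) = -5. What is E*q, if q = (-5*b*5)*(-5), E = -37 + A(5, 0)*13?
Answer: -51000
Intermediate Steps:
b = 4 (b = (-2)² = 4)
E = -102 (E = -37 - 5*13 = -37 - 65 = -102)
q = 500 (q = (-5*4*5)*(-5) = -20*5*(-5) = -100*(-5) = 500)
E*q = -102*500 = -51000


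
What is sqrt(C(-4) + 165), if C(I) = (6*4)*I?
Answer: sqrt(69) ≈ 8.3066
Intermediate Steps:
C(I) = 24*I
sqrt(C(-4) + 165) = sqrt(24*(-4) + 165) = sqrt(-96 + 165) = sqrt(69)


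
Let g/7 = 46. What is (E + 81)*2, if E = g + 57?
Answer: 920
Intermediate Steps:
g = 322 (g = 7*46 = 322)
E = 379 (E = 322 + 57 = 379)
(E + 81)*2 = (379 + 81)*2 = 460*2 = 920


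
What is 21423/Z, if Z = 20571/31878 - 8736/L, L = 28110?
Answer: 28824246990/450097 ≈ 64040.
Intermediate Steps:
Z = 16653589/49782810 (Z = 20571/31878 - 8736/28110 = 20571*(1/31878) - 8736*1/28110 = 6857/10626 - 1456/4685 = 16653589/49782810 ≈ 0.33453)
21423/Z = 21423/(16653589/49782810) = 21423*(49782810/16653589) = 28824246990/450097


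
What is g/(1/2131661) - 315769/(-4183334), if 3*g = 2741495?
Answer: 24447144417158679437/12550002 ≈ 1.9480e+12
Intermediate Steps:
g = 2741495/3 (g = (⅓)*2741495 = 2741495/3 ≈ 9.1383e+5)
g/(1/2131661) - 315769/(-4183334) = 2741495/(3*(1/2131661)) - 315769/(-4183334) = 2741495/(3*(1/2131661)) - 315769*(-1/4183334) = (2741495/3)*2131661 + 315769/4183334 = 5843937973195/3 + 315769/4183334 = 24447144417158679437/12550002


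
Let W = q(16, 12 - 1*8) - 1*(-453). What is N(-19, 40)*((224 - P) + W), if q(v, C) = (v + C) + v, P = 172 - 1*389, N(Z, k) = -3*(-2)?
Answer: 5580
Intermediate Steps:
N(Z, k) = 6
P = -217 (P = 172 - 389 = -217)
q(v, C) = C + 2*v (q(v, C) = (C + v) + v = C + 2*v)
W = 489 (W = ((12 - 1*8) + 2*16) - 1*(-453) = ((12 - 8) + 32) + 453 = (4 + 32) + 453 = 36 + 453 = 489)
N(-19, 40)*((224 - P) + W) = 6*((224 - 1*(-217)) + 489) = 6*((224 + 217) + 489) = 6*(441 + 489) = 6*930 = 5580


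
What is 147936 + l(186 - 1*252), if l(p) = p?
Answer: 147870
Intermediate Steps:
147936 + l(186 - 1*252) = 147936 + (186 - 1*252) = 147936 + (186 - 252) = 147936 - 66 = 147870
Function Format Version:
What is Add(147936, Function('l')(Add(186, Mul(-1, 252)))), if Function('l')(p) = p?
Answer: 147870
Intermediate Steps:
Add(147936, Function('l')(Add(186, Mul(-1, 252)))) = Add(147936, Add(186, Mul(-1, 252))) = Add(147936, Add(186, -252)) = Add(147936, -66) = 147870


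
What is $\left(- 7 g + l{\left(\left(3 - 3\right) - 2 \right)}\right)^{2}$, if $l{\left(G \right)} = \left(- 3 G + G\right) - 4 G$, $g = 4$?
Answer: $256$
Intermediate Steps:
$l{\left(G \right)} = - 6 G$ ($l{\left(G \right)} = - 2 G - 4 G = - 6 G$)
$\left(- 7 g + l{\left(\left(3 - 3\right) - 2 \right)}\right)^{2} = \left(\left(-7\right) 4 - 6 \left(\left(3 - 3\right) - 2\right)\right)^{2} = \left(-28 - 6 \left(0 - 2\right)\right)^{2} = \left(-28 - -12\right)^{2} = \left(-28 + 12\right)^{2} = \left(-16\right)^{2} = 256$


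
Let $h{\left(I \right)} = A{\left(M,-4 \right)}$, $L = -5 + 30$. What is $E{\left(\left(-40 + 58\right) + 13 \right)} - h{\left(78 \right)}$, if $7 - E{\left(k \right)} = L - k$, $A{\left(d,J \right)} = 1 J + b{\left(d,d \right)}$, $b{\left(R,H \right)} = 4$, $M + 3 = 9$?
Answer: $13$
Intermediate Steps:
$M = 6$ ($M = -3 + 9 = 6$)
$L = 25$
$A{\left(d,J \right)} = 4 + J$ ($A{\left(d,J \right)} = 1 J + 4 = J + 4 = 4 + J$)
$h{\left(I \right)} = 0$ ($h{\left(I \right)} = 4 - 4 = 0$)
$E{\left(k \right)} = -18 + k$ ($E{\left(k \right)} = 7 - \left(25 - k\right) = 7 + \left(-25 + k\right) = -18 + k$)
$E{\left(\left(-40 + 58\right) + 13 \right)} - h{\left(78 \right)} = \left(-18 + \left(\left(-40 + 58\right) + 13\right)\right) - 0 = \left(-18 + \left(18 + 13\right)\right) + 0 = \left(-18 + 31\right) + 0 = 13 + 0 = 13$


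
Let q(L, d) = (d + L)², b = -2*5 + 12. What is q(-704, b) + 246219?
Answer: 739023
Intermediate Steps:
b = 2 (b = -10 + 12 = 2)
q(L, d) = (L + d)²
q(-704, b) + 246219 = (-704 + 2)² + 246219 = (-702)² + 246219 = 492804 + 246219 = 739023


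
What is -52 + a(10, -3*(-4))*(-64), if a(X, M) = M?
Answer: -820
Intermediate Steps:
-52 + a(10, -3*(-4))*(-64) = -52 - 3*(-4)*(-64) = -52 + 12*(-64) = -52 - 768 = -820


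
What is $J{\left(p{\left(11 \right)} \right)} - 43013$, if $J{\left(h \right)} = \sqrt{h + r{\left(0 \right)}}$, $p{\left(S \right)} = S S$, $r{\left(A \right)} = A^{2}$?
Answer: $-43002$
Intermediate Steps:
$p{\left(S \right)} = S^{2}$
$J{\left(h \right)} = \sqrt{h}$ ($J{\left(h \right)} = \sqrt{h + 0^{2}} = \sqrt{h + 0} = \sqrt{h}$)
$J{\left(p{\left(11 \right)} \right)} - 43013 = \sqrt{11^{2}} - 43013 = \sqrt{121} - 43013 = 11 - 43013 = -43002$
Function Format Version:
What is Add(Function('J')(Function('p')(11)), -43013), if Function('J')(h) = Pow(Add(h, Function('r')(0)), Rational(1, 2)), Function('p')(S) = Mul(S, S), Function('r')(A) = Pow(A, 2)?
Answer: -43002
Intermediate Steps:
Function('p')(S) = Pow(S, 2)
Function('J')(h) = Pow(h, Rational(1, 2)) (Function('J')(h) = Pow(Add(h, Pow(0, 2)), Rational(1, 2)) = Pow(Add(h, 0), Rational(1, 2)) = Pow(h, Rational(1, 2)))
Add(Function('J')(Function('p')(11)), -43013) = Add(Pow(Pow(11, 2), Rational(1, 2)), -43013) = Add(Pow(121, Rational(1, 2)), -43013) = Add(11, -43013) = -43002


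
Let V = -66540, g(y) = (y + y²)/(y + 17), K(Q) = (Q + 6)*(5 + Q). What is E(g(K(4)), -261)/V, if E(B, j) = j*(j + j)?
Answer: -22707/11090 ≈ -2.0475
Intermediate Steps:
K(Q) = (5 + Q)*(6 + Q) (K(Q) = (6 + Q)*(5 + Q) = (5 + Q)*(6 + Q))
g(y) = (y + y²)/(17 + y)
E(B, j) = 2*j² (E(B, j) = j*(2*j) = 2*j²)
E(g(K(4)), -261)/V = (2*(-261)²)/(-66540) = (2*68121)*(-1/66540) = 136242*(-1/66540) = -22707/11090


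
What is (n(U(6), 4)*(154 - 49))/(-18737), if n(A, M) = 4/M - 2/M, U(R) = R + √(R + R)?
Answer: -105/37474 ≈ -0.0028019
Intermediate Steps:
U(R) = R + √2*√R (U(R) = R + √(2*R) = R + √2*√R)
n(A, M) = 2/M
(n(U(6), 4)*(154 - 49))/(-18737) = ((2/4)*(154 - 49))/(-18737) = ((2*(¼))*105)*(-1/18737) = ((½)*105)*(-1/18737) = (105/2)*(-1/18737) = -105/37474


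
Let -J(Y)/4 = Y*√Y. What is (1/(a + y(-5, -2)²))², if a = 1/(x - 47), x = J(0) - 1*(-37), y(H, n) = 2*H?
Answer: 100/998001 ≈ 0.00010020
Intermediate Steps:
J(Y) = -4*Y^(3/2) (J(Y) = -4*Y*√Y = -4*Y^(3/2))
x = 37 (x = -4*0^(3/2) - 1*(-37) = -4*0 + 37 = 0 + 37 = 37)
a = -⅒ (a = 1/(37 - 47) = 1/(-10) = -⅒ ≈ -0.10000)
(1/(a + y(-5, -2)²))² = (1/(-⅒ + (2*(-5))²))² = (1/(-⅒ + (-10)²))² = (1/(-⅒ + 100))² = (1/(999/10))² = (10/999)² = 100/998001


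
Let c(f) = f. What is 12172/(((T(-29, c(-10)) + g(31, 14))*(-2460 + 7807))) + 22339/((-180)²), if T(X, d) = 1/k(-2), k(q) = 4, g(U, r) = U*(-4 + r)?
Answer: 8812397809/12646724400 ≈ 0.69681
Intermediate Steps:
T(X, d) = ¼ (T(X, d) = 1/4 = ¼)
12172/(((T(-29, c(-10)) + g(31, 14))*(-2460 + 7807))) + 22339/((-180)²) = 12172/(((¼ + 31*(-4 + 14))*(-2460 + 7807))) + 22339/((-180)²) = 12172/(((¼ + 31*10)*5347)) + 22339/32400 = 12172/(((¼ + 310)*5347)) + 22339*(1/32400) = 12172/(((1241/4)*5347)) + 22339/32400 = 12172/(6635627/4) + 22339/32400 = 12172*(4/6635627) + 22339/32400 = 2864/390331 + 22339/32400 = 8812397809/12646724400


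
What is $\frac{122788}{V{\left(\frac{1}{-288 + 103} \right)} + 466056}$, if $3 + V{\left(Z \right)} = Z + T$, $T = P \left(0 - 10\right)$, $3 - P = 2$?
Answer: $\frac{11357890}{43108977} \approx 0.26347$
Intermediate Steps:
$P = 1$ ($P = 3 - 2 = 1$)
$T = -10$ ($T = 1 \left(0 - 10\right) = 1 \left(-10\right) = -10$)
$V{\left(Z \right)} = -13 + Z$ ($V{\left(Z \right)} = -3 + \left(Z - 10\right) = -3 + \left(-10 + Z\right) = -13 + Z$)
$\frac{122788}{V{\left(\frac{1}{-288 + 103} \right)} + 466056} = \frac{122788}{\left(-13 + \frac{1}{-288 + 103}\right) + 466056} = \frac{122788}{\left(-13 + \frac{1}{-185}\right) + 466056} = \frac{122788}{\left(-13 - \frac{1}{185}\right) + 466056} = \frac{122788}{- \frac{2406}{185} + 466056} = \frac{122788}{\frac{86217954}{185}} = 122788 \cdot \frac{185}{86217954} = \frac{11357890}{43108977}$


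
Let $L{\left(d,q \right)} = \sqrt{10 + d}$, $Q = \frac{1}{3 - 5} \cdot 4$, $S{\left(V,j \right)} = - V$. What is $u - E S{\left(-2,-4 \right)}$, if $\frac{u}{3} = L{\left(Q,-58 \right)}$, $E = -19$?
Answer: $38 + 6 \sqrt{2} \approx 46.485$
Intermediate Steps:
$Q = -2$ ($Q = \frac{1}{-2} \cdot 4 = \left(- \frac{1}{2}\right) 4 = -2$)
$u = 6 \sqrt{2}$ ($u = 3 \sqrt{10 - 2} = 3 \sqrt{8} = 3 \cdot 2 \sqrt{2} = 6 \sqrt{2} \approx 8.4853$)
$u - E S{\left(-2,-4 \right)} = 6 \sqrt{2} - - 19 \left(\left(-1\right) \left(-2\right)\right) = 6 \sqrt{2} - \left(-19\right) 2 = 6 \sqrt{2} - -38 = 6 \sqrt{2} + 38 = 38 + 6 \sqrt{2}$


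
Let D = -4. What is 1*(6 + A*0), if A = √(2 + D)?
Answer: 6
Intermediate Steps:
A = I*√2 (A = √(2 - 4) = √(-2) = I*√2 ≈ 1.4142*I)
1*(6 + A*0) = 1*(6 + (I*√2)*0) = 1*(6 + 0) = 1*6 = 6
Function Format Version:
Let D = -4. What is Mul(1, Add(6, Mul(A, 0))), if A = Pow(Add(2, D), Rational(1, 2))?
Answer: 6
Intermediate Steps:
A = Mul(I, Pow(2, Rational(1, 2))) (A = Pow(Add(2, -4), Rational(1, 2)) = Pow(-2, Rational(1, 2)) = Mul(I, Pow(2, Rational(1, 2))) ≈ Mul(1.4142, I))
Mul(1, Add(6, Mul(A, 0))) = Mul(1, Add(6, Mul(Mul(I, Pow(2, Rational(1, 2))), 0))) = Mul(1, Add(6, 0)) = Mul(1, 6) = 6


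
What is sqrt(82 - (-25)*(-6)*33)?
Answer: 2*I*sqrt(1217) ≈ 69.771*I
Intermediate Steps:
sqrt(82 - (-25)*(-6)*33) = sqrt(82 - 25*6*33) = sqrt(82 - 150*33) = sqrt(82 - 4950) = sqrt(-4868) = 2*I*sqrt(1217)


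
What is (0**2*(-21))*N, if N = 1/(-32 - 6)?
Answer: 0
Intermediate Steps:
N = -1/38 (N = 1/(-38) = -1/38 ≈ -0.026316)
(0**2*(-21))*N = (0**2*(-21))*(-1/38) = (0*(-21))*(-1/38) = 0*(-1/38) = 0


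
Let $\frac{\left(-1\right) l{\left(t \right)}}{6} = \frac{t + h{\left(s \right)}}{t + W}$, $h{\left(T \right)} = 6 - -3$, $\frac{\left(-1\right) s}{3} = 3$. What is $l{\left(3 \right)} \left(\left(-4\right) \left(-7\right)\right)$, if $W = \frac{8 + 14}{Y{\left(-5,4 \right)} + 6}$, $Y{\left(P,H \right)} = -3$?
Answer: $- \frac{6048}{31} \approx -195.1$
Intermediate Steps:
$s = -9$ ($s = \left(-3\right) 3 = -9$)
$h{\left(T \right)} = 9$ ($h{\left(T \right)} = 6 + 3 = 9$)
$W = \frac{22}{3}$ ($W = \frac{8 + 14}{-3 + 6} = \frac{22}{3} \approx 7.3333$)
$l{\left(t \right)} = - \frac{6 \left(9 + t\right)}{\frac{22}{3} + t}$ ($l{\left(t \right)} = - 6 \frac{t + 9}{t + \frac{22}{3}} = - 6 \frac{9 + t}{\frac{22}{3} + t} = - \frac{6 \left(9 + t\right)}{\frac{22}{3} + t}$)
$l{\left(3 \right)} \left(\left(-4\right) \left(-7\right)\right) = \frac{18 \left(-9 - 3\right)}{22 + 3 \cdot 3} \left(\left(-4\right) \left(-7\right)\right) = \frac{18 \left(-9 - 3\right)}{22 + 9} \cdot 28 = 18 \cdot \frac{1}{31} \left(-12\right) 28 = \left(- \frac{216}{31}\right) 28 = - \frac{6048}{31}$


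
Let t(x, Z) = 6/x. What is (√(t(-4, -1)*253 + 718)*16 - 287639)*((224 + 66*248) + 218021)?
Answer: -67483848707 + 1876904*√1354 ≈ -6.7415e+10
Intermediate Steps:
(√(t(-4, -1)*253 + 718)*16 - 287639)*((224 + 66*248) + 218021) = (√((6/(-4))*253 + 718)*16 - 287639)*((224 + 66*248) + 218021) = (√((6*(-¼))*253 + 718)*16 - 287639)*((224 + 16368) + 218021) = (√(-3/2*253 + 718)*16 - 287639)*(16592 + 218021) = (√(-759/2 + 718)*16 - 287639)*234613 = (√(677/2)*16 - 287639)*234613 = ((√1354/2)*16 - 287639)*234613 = (8*√1354 - 287639)*234613 = (-287639 + 8*√1354)*234613 = -67483848707 + 1876904*√1354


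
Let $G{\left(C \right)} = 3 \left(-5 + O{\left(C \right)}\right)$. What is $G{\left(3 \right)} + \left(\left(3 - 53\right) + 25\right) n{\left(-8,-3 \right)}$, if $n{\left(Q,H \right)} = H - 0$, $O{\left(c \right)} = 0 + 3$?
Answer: $69$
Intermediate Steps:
$O{\left(c \right)} = 3$
$G{\left(C \right)} = -6$ ($G{\left(C \right)} = 3 \left(-5 + 3\right) = 3 \left(-2\right) = -6$)
$n{\left(Q,H \right)} = H$ ($n{\left(Q,H \right)} = H + 0 = H$)
$G{\left(3 \right)} + \left(\left(3 - 53\right) + 25\right) n{\left(-8,-3 \right)} = -6 + \left(\left(3 - 53\right) + 25\right) \left(-3\right) = -6 + \left(-50 + 25\right) \left(-3\right) = -6 - -75 = -6 + 75 = 69$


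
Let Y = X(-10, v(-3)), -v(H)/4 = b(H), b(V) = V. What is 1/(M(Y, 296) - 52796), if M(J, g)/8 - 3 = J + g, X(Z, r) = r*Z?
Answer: -1/51364 ≈ -1.9469e-5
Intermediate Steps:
v(H) = -4*H
X(Z, r) = Z*r
Y = -120 (Y = -(-40)*(-3) = -10*12 = -120)
M(J, g) = 24 + 8*J + 8*g (M(J, g) = 24 + 8*(J + g) = 24 + (8*J + 8*g) = 24 + 8*J + 8*g)
1/(M(Y, 296) - 52796) = 1/((24 + 8*(-120) + 8*296) - 52796) = 1/((24 - 960 + 2368) - 52796) = 1/(1432 - 52796) = 1/(-51364) = -1/51364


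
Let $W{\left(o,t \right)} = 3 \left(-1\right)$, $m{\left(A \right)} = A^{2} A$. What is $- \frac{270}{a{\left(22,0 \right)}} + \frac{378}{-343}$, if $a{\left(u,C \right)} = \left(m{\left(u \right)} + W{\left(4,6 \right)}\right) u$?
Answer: $- \frac{1265949}{1147531} \approx -1.1032$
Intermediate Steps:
$m{\left(A \right)} = A^{3}$
$W{\left(o,t \right)} = -3$
$a{\left(u,C \right)} = u \left(-3 + u^{3}\right)$ ($a{\left(u,C \right)} = \left(u^{3} - 3\right) u = \left(-3 + u^{3}\right) u = u \left(-3 + u^{3}\right)$)
$- \frac{270}{a{\left(22,0 \right)}} + \frac{378}{-343} = - \frac{270}{22 \left(-3 + 22^{3}\right)} + \frac{378}{-343} = - \frac{270}{22 \left(-3 + 10648\right)} + 378 \left(- \frac{1}{343}\right) = - \frac{270}{22 \cdot 10645} - \frac{54}{49} = - \frac{270}{234190} - \frac{54}{49} = \left(-270\right) \frac{1}{234190} - \frac{54}{49} = - \frac{27}{23419} - \frac{54}{49} = - \frac{1265949}{1147531}$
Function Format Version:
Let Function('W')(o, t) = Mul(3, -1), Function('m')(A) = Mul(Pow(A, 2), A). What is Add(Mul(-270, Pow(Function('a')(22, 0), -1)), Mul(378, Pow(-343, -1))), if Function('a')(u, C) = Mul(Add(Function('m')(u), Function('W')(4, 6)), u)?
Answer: Rational(-1265949, 1147531) ≈ -1.1032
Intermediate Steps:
Function('m')(A) = Pow(A, 3)
Function('W')(o, t) = -3
Function('a')(u, C) = Mul(u, Add(-3, Pow(u, 3))) (Function('a')(u, C) = Mul(Add(Pow(u, 3), -3), u) = Mul(Add(-3, Pow(u, 3)), u) = Mul(u, Add(-3, Pow(u, 3))))
Add(Mul(-270, Pow(Function('a')(22, 0), -1)), Mul(378, Pow(-343, -1))) = Add(Mul(-270, Pow(Mul(22, Add(-3, Pow(22, 3))), -1)), Mul(378, Pow(-343, -1))) = Add(Mul(-270, Pow(Mul(22, Add(-3, 10648)), -1)), Mul(378, Rational(-1, 343))) = Add(Mul(-270, Pow(Mul(22, 10645), -1)), Rational(-54, 49)) = Add(Mul(-270, Pow(234190, -1)), Rational(-54, 49)) = Add(Mul(-270, Rational(1, 234190)), Rational(-54, 49)) = Add(Rational(-27, 23419), Rational(-54, 49)) = Rational(-1265949, 1147531)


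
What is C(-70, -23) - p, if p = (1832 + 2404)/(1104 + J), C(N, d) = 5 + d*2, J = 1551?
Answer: -37697/885 ≈ -42.595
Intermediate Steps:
C(N, d) = 5 + 2*d
p = 1412/885 (p = (1832 + 2404)/(1104 + 1551) = 4236/2655 = 4236*(1/2655) = 1412/885 ≈ 1.5955)
C(-70, -23) - p = (5 + 2*(-23)) - 1*1412/885 = (5 - 46) - 1412/885 = -41 - 1412/885 = -37697/885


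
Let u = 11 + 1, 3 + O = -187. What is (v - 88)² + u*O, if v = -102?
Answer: 33820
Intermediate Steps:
O = -190 (O = -3 - 187 = -190)
u = 12
(v - 88)² + u*O = (-102 - 88)² + 12*(-190) = (-190)² - 2280 = 36100 - 2280 = 33820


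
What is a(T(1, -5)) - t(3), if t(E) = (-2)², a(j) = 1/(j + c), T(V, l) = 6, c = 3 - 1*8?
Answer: -3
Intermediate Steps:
c = -5 (c = 3 - 8 = -5)
a(j) = 1/(-5 + j) (a(j) = 1/(j - 5) = 1/(-5 + j))
t(E) = 4
a(T(1, -5)) - t(3) = 1/(-5 + 6) - 1*4 = 1/1 - 4 = 1 - 4 = -3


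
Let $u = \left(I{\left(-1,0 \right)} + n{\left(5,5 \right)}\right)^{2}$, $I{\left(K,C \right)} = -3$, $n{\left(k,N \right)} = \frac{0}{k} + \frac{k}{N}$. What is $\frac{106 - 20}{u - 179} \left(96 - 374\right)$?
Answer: $\frac{23908}{175} \approx 136.62$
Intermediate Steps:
$n{\left(k,N \right)} = \frac{k}{N}$ ($n{\left(k,N \right)} = 0 + \frac{k}{N} = \frac{k}{N}$)
$u = 4$ ($u = \left(-3 + \frac{5}{5}\right)^{2} = \left(-3 + 5 \cdot \frac{1}{5}\right)^{2} = \left(-3 + 1\right)^{2} = \left(-2\right)^{2} = 4$)
$\frac{106 - 20}{u - 179} \left(96 - 374\right) = \frac{106 - 20}{4 - 179} \left(96 - 374\right) = \frac{86}{-175} \left(-278\right) = 86 \left(- \frac{1}{175}\right) \left(-278\right) = \left(- \frac{86}{175}\right) \left(-278\right) = \frac{23908}{175}$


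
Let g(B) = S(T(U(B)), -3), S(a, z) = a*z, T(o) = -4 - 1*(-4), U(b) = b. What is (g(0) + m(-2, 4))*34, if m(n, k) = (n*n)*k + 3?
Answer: 646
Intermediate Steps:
m(n, k) = 3 + k*n² (m(n, k) = n²*k + 3 = k*n² + 3 = 3 + k*n²)
T(o) = 0 (T(o) = -4 + 4 = 0)
g(B) = 0 (g(B) = 0*(-3) = 0)
(g(0) + m(-2, 4))*34 = (0 + (3 + 4*(-2)²))*34 = (0 + (3 + 4*4))*34 = (0 + (3 + 16))*34 = (0 + 19)*34 = 19*34 = 646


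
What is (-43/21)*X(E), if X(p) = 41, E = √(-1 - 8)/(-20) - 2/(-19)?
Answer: -1763/21 ≈ -83.952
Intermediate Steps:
E = 2/19 - 3*I/20 (E = √(-9)*(-1/20) - 2*(-1/19) = (3*I)*(-1/20) + 2/19 = -3*I/20 + 2/19 = 2/19 - 3*I/20 ≈ 0.10526 - 0.15*I)
(-43/21)*X(E) = -43/21*41 = -1763/21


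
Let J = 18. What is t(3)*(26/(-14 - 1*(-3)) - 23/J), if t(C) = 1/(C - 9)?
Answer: 721/1188 ≈ 0.60690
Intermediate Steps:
t(C) = 1/(-9 + C)
t(3)*(26/(-14 - 1*(-3)) - 23/J) = (26/(-14 - 1*(-3)) - 23/18)/(-9 + 3) = (26/(-14 + 3) - 23*1/18)/(-6) = -(26/(-11) - 23/18)/6 = -(26*(-1/11) - 23/18)/6 = -(-26/11 - 23/18)/6 = -⅙*(-721/198) = 721/1188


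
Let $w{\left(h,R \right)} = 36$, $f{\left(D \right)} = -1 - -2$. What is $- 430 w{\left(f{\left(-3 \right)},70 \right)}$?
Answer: $-15480$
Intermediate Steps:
$f{\left(D \right)} = 1$ ($f{\left(D \right)} = -1 + 2 = 1$)
$- 430 w{\left(f{\left(-3 \right)},70 \right)} = \left(-430\right) 36 = -15480$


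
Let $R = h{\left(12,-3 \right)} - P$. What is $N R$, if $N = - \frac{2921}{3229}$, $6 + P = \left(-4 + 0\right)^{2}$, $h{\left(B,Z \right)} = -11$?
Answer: $\frac{61341}{3229} \approx 18.997$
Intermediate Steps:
$P = 10$ ($P = -6 + \left(-4 + 0\right)^{2} = -6 + \left(-4\right)^{2} = -6 + 16 = 10$)
$N = - \frac{2921}{3229}$ ($N = \left(-2921\right) \frac{1}{3229} = - \frac{2921}{3229} \approx -0.90461$)
$R = -21$ ($R = -11 - 10 = -21$)
$N R = \left(- \frac{2921}{3229}\right) \left(-21\right) = \frac{61341}{3229}$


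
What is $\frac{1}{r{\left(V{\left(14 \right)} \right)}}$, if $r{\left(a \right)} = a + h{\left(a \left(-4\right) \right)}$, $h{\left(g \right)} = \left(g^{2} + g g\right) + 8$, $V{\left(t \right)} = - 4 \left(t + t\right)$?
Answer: $\frac{1}{401304} \approx 2.4919 \cdot 10^{-6}$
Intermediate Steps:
$V{\left(t \right)} = - 8 t$ ($V{\left(t \right)} = - 4 \cdot 2 t = - 8 t$)
$h{\left(g \right)} = 8 + 2 g^{2}$ ($h{\left(g \right)} = \left(g^{2} + g^{2}\right) + 8 = 2 g^{2} + 8 = 8 + 2 g^{2}$)
$r{\left(a \right)} = 8 + a + 32 a^{2}$ ($r{\left(a \right)} = a + \left(8 + 2 \left(a \left(-4\right)\right)^{2}\right) = a + \left(8 + 2 \left(- 4 a\right)^{2}\right) = a + \left(8 + 2 \cdot 16 a^{2}\right) = a + \left(8 + 32 a^{2}\right) = 8 + a + 32 a^{2}$)
$\frac{1}{r{\left(V{\left(14 \right)} \right)}} = \frac{1}{8 - 112 + 32 \left(\left(-8\right) 14\right)^{2}} = \frac{1}{8 - 112 + 32 \left(-112\right)^{2}} = \frac{1}{8 - 112 + 32 \cdot 12544} = \frac{1}{8 - 112 + 401408} = \frac{1}{401304}$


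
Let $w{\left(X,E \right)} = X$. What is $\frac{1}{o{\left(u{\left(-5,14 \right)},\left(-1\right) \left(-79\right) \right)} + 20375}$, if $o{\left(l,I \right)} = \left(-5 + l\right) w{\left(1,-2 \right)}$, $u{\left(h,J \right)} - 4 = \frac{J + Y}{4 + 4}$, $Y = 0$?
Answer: $\frac{4}{81503} \approx 4.9078 \cdot 10^{-5}$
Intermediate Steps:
$u{\left(h,J \right)} = 4 + \frac{J}{8}$ ($u{\left(h,J \right)} = 4 + \frac{J + 0}{4 + 4} = 4 + \frac{J}{8}$)
$o{\left(l,I \right)} = -5 + l$ ($o{\left(l,I \right)} = \left(-5 + l\right) 1 = -5 + l$)
$\frac{1}{o{\left(u{\left(-5,14 \right)},\left(-1\right) \left(-79\right) \right)} + 20375} = \frac{1}{\left(-5 + \left(4 + \frac{1}{8} \cdot 14\right)\right) + 20375} = \frac{1}{\left(-5 + \left(4 + \frac{7}{4}\right)\right) + 20375} = \frac{1}{\left(-5 + \frac{23}{4}\right) + 20375} = \frac{1}{\frac{3}{4} + 20375} = \frac{1}{\frac{81503}{4}} = \frac{4}{81503}$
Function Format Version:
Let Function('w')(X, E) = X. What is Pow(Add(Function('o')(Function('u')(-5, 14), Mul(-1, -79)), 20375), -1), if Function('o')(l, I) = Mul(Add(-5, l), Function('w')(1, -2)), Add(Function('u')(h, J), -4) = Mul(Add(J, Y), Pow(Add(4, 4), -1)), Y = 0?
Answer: Rational(4, 81503) ≈ 4.9078e-5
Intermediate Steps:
Function('u')(h, J) = Add(4, Mul(Rational(1, 8), J)) (Function('u')(h, J) = Add(4, Mul(Add(J, 0), Pow(Add(4, 4), -1))) = Add(4, Mul(J, Pow(8, -1))) = Add(4, Mul(J, Rational(1, 8))) = Add(4, Mul(Rational(1, 8), J)))
Function('o')(l, I) = Add(-5, l) (Function('o')(l, I) = Mul(Add(-5, l), 1) = Add(-5, l))
Pow(Add(Function('o')(Function('u')(-5, 14), Mul(-1, -79)), 20375), -1) = Pow(Add(Add(-5, Add(4, Mul(Rational(1, 8), 14))), 20375), -1) = Pow(Add(Add(-5, Add(4, Rational(7, 4))), 20375), -1) = Pow(Add(Add(-5, Rational(23, 4)), 20375), -1) = Pow(Add(Rational(3, 4), 20375), -1) = Pow(Rational(81503, 4), -1) = Rational(4, 81503)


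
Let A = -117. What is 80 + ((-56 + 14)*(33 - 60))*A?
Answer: -132598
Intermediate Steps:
80 + ((-56 + 14)*(33 - 60))*A = 80 + ((-56 + 14)*(33 - 60))*(-117) = 80 - 42*(-27)*(-117) = 80 + 1134*(-117) = 80 - 132678 = -132598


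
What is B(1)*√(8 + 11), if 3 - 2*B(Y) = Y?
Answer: √19 ≈ 4.3589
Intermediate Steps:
B(Y) = 3/2 - Y/2
B(1)*√(8 + 11) = (3/2 - ½*1)*√(8 + 11) = (3/2 - ½)*√19 = 1*√19 = √19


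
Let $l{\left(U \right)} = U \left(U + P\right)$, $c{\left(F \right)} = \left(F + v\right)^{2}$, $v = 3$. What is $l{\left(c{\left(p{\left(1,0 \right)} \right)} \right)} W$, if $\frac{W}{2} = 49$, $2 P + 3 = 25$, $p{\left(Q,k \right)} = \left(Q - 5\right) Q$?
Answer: $1176$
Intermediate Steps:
$p{\left(Q,k \right)} = Q \left(-5 + Q\right)$ ($p{\left(Q,k \right)} = \left(-5 + Q\right) Q = Q \left(-5 + Q\right)$)
$P = 11$ ($P = - \frac{3}{2} + \frac{1}{2} \cdot 25 = - \frac{3}{2} + \frac{25}{2} = 11$)
$c{\left(F \right)} = \left(3 + F\right)^{2}$ ($c{\left(F \right)} = \left(F + 3\right)^{2} = \left(3 + F\right)^{2}$)
$W = 98$ ($W = 2 \cdot 49 = 98$)
$l{\left(U \right)} = U \left(11 + U\right)$ ($l{\left(U \right)} = U \left(U + 11\right) = U \left(11 + U\right)$)
$l{\left(c{\left(p{\left(1,0 \right)} \right)} \right)} W = \left(3 + 1 \left(-5 + 1\right)\right)^{2} \left(11 + \left(3 + 1 \left(-5 + 1\right)\right)^{2}\right) 98 = \left(3 + 1 \left(-4\right)\right)^{2} \left(11 + \left(3 + 1 \left(-4\right)\right)^{2}\right) 98 = \left(3 - 4\right)^{2} \left(11 + \left(3 - 4\right)^{2}\right) 98 = \left(-1\right)^{2} \left(11 + \left(-1\right)^{2}\right) 98 = 1 \left(11 + 1\right) 98 = 1 \cdot 12 \cdot 98 = 12 \cdot 98 = 1176$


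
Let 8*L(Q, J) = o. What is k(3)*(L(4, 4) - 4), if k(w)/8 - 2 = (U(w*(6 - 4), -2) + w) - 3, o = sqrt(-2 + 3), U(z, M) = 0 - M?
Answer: -124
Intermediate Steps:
U(z, M) = -M
o = 1 (o = sqrt(1) = 1)
L(Q, J) = 1/8 (L(Q, J) = (1/8)*1 = 1/8)
k(w) = 8 + 8*w (k(w) = 16 + 8*((-1*(-2) + w) - 3) = 16 + 8*((2 + w) - 3) = 16 + 8*(-1 + w) = 16 + (-8 + 8*w) = 8 + 8*w)
k(3)*(L(4, 4) - 4) = (8 + 8*3)*(1/8 - 4) = (8 + 24)*(-31/8) = 32*(-31/8) = -124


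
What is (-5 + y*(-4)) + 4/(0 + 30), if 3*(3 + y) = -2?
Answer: 49/5 ≈ 9.8000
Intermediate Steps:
y = -11/3 (y = -3 + (⅓)*(-2) = -3 - ⅔ = -11/3 ≈ -3.6667)
(-5 + y*(-4)) + 4/(0 + 30) = (-5 - 11/3*(-4)) + 4/(0 + 30) = (-5 + 44/3) + 4/30 = 29/3 + (1/30)*4 = 29/3 + 2/15 = 49/5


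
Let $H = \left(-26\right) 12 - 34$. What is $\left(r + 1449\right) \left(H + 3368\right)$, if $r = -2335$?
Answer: $-2677492$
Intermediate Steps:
$H = -346$ ($H = -312 - 34 = -346$)
$\left(r + 1449\right) \left(H + 3368\right) = \left(-2335 + 1449\right) \left(-346 + 3368\right) = \left(-886\right) 3022 = -2677492$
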